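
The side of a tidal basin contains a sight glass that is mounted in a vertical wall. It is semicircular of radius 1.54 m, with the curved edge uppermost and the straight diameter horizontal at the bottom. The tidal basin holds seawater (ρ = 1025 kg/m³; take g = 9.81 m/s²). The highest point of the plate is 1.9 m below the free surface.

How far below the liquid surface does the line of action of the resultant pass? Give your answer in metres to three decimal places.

γ = ρg = 1025 × 9.81 / 1000 = 10.05525 kN/m³.
The centroid lies 4r/(3π) = 0.653596 m above the diameter, so r − 4r/(3π) = 1.54 − 0.653596 = 0.886404 m below the topmost point, so the centroid depth is h_c = 1.9 + 0.886404 = 2.7864 m.
A = πr²/2 = π × 1.54²/2 = 3.7253 m².
Resultant F = γ·h_c·A = 10.05525 × 2.7864 × 3.7253 = 104.375 kN.
I_c = (π/8 − 8/(9π))·r⁴ = 0.109757 × 1.54⁴ = 0.617327 m⁴.
Centre of pressure: y_p = y_c + I_c/(y_c·A) = 2.7864 + 0.617327/(2.7864 × 3.7253) = 2.7864 + 0.0594717 = 2.84587 m along the plane.

h_p = 2.846 m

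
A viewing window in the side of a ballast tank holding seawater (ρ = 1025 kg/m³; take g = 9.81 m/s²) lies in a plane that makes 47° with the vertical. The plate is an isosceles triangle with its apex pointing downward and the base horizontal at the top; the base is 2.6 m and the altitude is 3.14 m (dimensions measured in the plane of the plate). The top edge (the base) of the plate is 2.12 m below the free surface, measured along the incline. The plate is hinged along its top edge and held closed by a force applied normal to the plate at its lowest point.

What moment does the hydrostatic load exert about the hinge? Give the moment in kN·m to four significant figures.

γ = ρg = 1025 × 9.81 / 1000 = 10.05525 kN/m³.
The plate makes 47° with the vertical, i.e. θ = 90° − 47° = 43° to the horizontal. Measuring y along the incline from the free-surface line, vertical depth h = y·sinθ with sinθ = 0.681998.
With the apex down, the centroid sits h/3 = 3.14/3 = 1.04667 m below the base (the top edge), so y_c = 2.12 + 1.04667 = 3.16667 m and h_c = 3.16667 × 0.681998 = 2.15966 m.
A = ½ × 2.6 × 3.14 = 4.082 m².
Resultant F = γ·h_c·A = 10.05525 × 2.15966 × 4.082 = 88.6444 kN.
I_c = b·h³/36 = 2.6 × 3.14³/36 = 2.23594 m⁴.
Centre of pressure: y_p = y_c + I_c/(y_c·A) = 3.16667 + 2.23594/(3.16667 × 4.082) = 3.16667 + 0.172975 = 3.33964 m along the plane.
The resultant acts 1.04667 + 0.172975 = 1.21964 m (along the plate) below the hinge at the top edge, so the moment about the hinge is M = F × 1.21964 = 88.6444 × 1.21964 = 108.114 kN·m.

M ≈ 108.1 kN·m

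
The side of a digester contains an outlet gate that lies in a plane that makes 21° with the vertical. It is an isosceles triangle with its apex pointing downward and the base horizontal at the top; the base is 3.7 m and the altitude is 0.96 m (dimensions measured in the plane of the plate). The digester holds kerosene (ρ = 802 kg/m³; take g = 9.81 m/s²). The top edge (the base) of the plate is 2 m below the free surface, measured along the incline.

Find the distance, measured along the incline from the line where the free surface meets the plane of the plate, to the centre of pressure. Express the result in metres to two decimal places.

y_p = 2.34 m

γ = ρg = 802 × 9.81 / 1000 = 7.86762 kN/m³.
The plate makes 21° with the vertical, i.e. θ = 90° − 21° = 69° to the horizontal. Measuring y along the incline from the free-surface line, vertical depth h = y·sinθ with sinθ = 0.933580.
With the apex down, the centroid sits h/3 = 0.96/3 = 0.32 m below the base (the top edge), so y_c = 2 + 0.32 = 2.32 m and h_c = 2.32 × 0.933580 = 2.16591 m.
A = ½ × 3.7 × 0.96 = 1.776 m².
Resultant F = γ·h_c·A = 7.86762 × 2.16591 × 1.776 = 30.264 kN.
I_c = b·h³/36 = 3.7 × 0.96³/36 = 0.0909312 m⁴.
Centre of pressure: y_p = y_c + I_c/(y_c·A) = 2.32 + 0.0909312/(2.32 × 1.776) = 2.32 + 0.022069 = 2.34207 m along the plane.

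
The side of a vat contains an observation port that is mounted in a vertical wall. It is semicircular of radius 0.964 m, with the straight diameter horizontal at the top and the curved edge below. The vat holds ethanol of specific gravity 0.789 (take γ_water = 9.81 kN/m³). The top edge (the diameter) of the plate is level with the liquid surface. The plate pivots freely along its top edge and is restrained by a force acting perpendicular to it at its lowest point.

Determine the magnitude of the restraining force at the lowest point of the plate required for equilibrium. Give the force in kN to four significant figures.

P ≈ 2.723 kN

γ = 0.789 × 9.81 = 7.74009 kN/m³.
The centroid of a semicircle lies 4r/(3π) = 0.409134 m from the diameter, here below the top edge, so the centroid depth is h_c = 0.409134 m.
A = πr²/2 = π × 0.964²/2 = 1.45973 m².
Resultant F = γ·h_c·A = 7.74009 × 0.409134 × 1.45973 = 4.62258 kN.
I_c = (π/8 − 8/(9π))·r⁴ = 0.109757 × 0.964⁴ = 0.0947852 m⁴.
Centre of pressure: y_p = y_c + I_c/(y_c·A) = 0.409134 + 0.0947852/(0.409134 × 1.45973) = 0.409134 + 0.158709 = 0.567843 m along the plane.
The resultant acts 0.409134 + 0.158709 = 0.567843 m (along the plate) below the hinge at the top edge, so the moment about the hinge is M = F × 0.567843 = 4.62258 × 0.567843 = 2.6249 kN·m.
A normal force at the bottom, 0.964 m from the hinge, must supply this moment: P = 2.6249/0.964 = 2.72293 kN.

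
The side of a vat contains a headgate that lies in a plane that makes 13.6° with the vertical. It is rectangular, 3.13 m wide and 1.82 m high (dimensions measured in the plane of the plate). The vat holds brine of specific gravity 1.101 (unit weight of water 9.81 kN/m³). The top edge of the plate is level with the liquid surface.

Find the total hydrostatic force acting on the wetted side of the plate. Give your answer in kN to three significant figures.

F ≈ 54.4 kN

γ = 1.101 × 9.81 = 10.80081 kN/m³.
The plate makes 13.6° with the vertical, i.e. θ = 90° − 13.6° = 76.4° to the horizontal. Measuring y along the incline from the free-surface line, vertical depth h = y·sinθ with sinθ = 0.971961.
The centroid lies 1.82/2 = 0.91 m below the top edge, so y_c = 0.91 m and h_c = 0.91 × 0.971961 = 0.884485 m.
A = 3.13 × 1.82 = 5.6966 m².
Resultant F = γ·h_c·A = 10.80081 × 0.884485 × 5.6966 = 54.4205 kN.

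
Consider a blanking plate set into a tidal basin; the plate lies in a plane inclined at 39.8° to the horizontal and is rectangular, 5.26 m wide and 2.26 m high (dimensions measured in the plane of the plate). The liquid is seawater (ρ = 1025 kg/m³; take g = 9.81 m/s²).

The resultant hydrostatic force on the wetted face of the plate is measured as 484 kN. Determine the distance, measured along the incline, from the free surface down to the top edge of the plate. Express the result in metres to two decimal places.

y_top ≈ 5.20 m

γ = ρg = 1025 × 9.81 / 1000 = 10.05525 kN/m³.
A = 5.26 × 2.26 = 11.8876 m².
From F = γ·h_c·A, the centroid depth is h_c = 484/(10.05525 × 11.8876) = 4.0491 m.
Let θ = 39.8° be the plate's angle to the horizontal; measure y along the incline from where the plane meets the free surface. Vertical depth h = y·sinθ with sinθ = 0.640110.
Along the incline, y_c = h_c/sinθ = 4.0491/0.640110 = 6.32563 m.
The centroid lies 2.26/2 = 1.13 m below the top edge, so the top edge sits at y_top = 6.32563 − 1.13 = 5.19563 m along the incline.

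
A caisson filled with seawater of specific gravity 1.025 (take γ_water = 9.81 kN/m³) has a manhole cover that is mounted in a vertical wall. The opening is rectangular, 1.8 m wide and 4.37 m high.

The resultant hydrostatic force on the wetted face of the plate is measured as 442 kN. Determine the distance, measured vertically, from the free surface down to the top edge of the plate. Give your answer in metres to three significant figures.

γ = 1.025 × 9.81 = 10.05525 kN/m³.
A = 1.8 × 4.37 = 7.866 m².
From F = γ·h_c·A, the centroid depth is h_c = 442/(10.05525 × 7.866) = 5.58825 m.
The centroid lies 4.37/2 = 2.185 m below the top edge, so the top edge sits at h_top = 5.58825 − 2.185 = 3.40325 m below the surface.

d_top ≈ 3.40 m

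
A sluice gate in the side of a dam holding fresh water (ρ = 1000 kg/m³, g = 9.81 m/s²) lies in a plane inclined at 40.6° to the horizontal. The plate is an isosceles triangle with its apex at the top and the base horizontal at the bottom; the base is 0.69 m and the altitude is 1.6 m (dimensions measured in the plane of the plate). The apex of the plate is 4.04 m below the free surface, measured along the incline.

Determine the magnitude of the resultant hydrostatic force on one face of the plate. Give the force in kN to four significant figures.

γ = ρg = 1000 × 9.81 = 9810 N/m³ = 9.81 kN/m³.
Let θ = 40.6° be the plate's angle to the horizontal; measure y along the incline from where the plane meets the free surface. Vertical depth h = y·sinθ with sinθ = 0.650774.
With the apex up, the centroid sits 2h/3 = 2 × 1.6/3 = 1.06667 m below the apex, so y_c = 4.04 + 1.06667 = 5.10667 m and h_c = 5.10667 × 0.650774 = 3.32329 m.
A = ½ × 0.69 × 1.6 = 0.552 m².
Resultant F = γ·h_c·A = 9.81 × 3.32329 × 0.552 = 17.996 kN.

F ≈ 18.00 kN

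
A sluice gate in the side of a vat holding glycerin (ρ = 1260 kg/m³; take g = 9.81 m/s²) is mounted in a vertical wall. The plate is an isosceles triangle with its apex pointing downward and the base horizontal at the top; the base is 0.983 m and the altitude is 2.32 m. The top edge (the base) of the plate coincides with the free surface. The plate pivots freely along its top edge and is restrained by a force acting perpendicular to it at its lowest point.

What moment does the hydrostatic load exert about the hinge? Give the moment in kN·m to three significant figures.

M ≈ 12.6 kN·m

γ = ρg = 1260 × 9.81 / 1000 = 12.3606 kN/m³.
With the apex down, the centroid sits h/3 = 2.32/3 = 0.773333 m below the base (the top edge), so the centroid depth is h_c = 0.773333 m.
A = ½ × 0.983 × 2.32 = 1.14028 m².
Resultant F = γ·h_c·A = 12.3606 × 0.773333 × 1.14028 = 10.8998 kN.
I_c = b·h³/36 = 0.983 × 2.32³/36 = 0.340969 m⁴.
Centre of pressure: y_p = y_c + I_c/(y_c·A) = 0.773333 + 0.340969/(0.773333 × 1.14028) = 0.773333 + 0.386667 = 1.16 m along the plane.
The resultant acts 0.773333 + 0.386667 = 1.16 m (along the plate) below the hinge at the top edge, so the moment about the hinge is M = F × 1.16 = 10.8998 × 1.16 = 12.6438 kN·m.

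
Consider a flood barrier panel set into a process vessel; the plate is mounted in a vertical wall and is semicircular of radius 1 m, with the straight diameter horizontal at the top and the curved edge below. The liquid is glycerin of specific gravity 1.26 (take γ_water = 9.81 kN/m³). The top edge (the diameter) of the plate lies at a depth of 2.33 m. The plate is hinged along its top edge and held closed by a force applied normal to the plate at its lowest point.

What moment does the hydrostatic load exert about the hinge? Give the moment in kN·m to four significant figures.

γ = 1.26 × 9.81 = 12.3606 kN/m³.
The centroid of a semicircle lies 4r/(3π) = 0.424413 m from the diameter, here below the top edge, so the centroid depth is h_c = 2.33 + 0.424413 = 2.75441 m.
A = πr²/2 = π × 1²/2 = 1.5708 m².
Resultant F = γ·h_c·A = 12.3606 × 2.75441 × 1.5708 = 53.4797 kN.
I_c = (π/8 − 8/(9π))·r⁴ = 0.109757 × 1⁴ = 0.109757 m⁴.
Centre of pressure: y_p = y_c + I_c/(y_c·A) = 2.75441 + 0.109757/(2.75441 × 1.5708) = 2.75441 + 0.0253678 = 2.77978 m along the plane.
The resultant acts 0.424413 + 0.0253678 = 0.449781 m (along the plate) below the hinge at the top edge, so the moment about the hinge is M = F × 0.449781 = 53.4797 × 0.449781 = 24.0542 kN·m.

M ≈ 24.05 kN·m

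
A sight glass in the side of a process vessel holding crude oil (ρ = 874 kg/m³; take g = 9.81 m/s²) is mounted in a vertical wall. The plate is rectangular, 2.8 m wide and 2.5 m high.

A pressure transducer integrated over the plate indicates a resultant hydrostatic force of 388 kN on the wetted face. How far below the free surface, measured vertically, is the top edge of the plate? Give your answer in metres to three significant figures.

γ = ρg = 874 × 9.81 / 1000 = 8.57394 kN/m³.
A = 2.8 × 2.5 = 7 m².
From F = γ·h_c·A, the centroid depth is h_c = 388/(8.57394 × 7) = 6.46477 m.
The centroid lies 2.5/2 = 1.25 m below the top edge, so the top edge sits at h_top = 6.46477 − 1.25 = 5.21477 m below the surface.

d_top ≈ 5.21 m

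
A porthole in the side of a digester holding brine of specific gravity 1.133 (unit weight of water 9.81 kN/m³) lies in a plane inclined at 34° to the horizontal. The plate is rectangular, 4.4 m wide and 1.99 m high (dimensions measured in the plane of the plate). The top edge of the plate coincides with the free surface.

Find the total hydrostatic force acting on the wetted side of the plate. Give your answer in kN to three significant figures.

F ≈ 54.1 kN

γ = 1.133 × 9.81 = 11.11473 kN/m³.
Let θ = 34° be the plate's angle to the horizontal; measure y along the incline from where the plane meets the free surface. Vertical depth h = y·sinθ with sinθ = 0.559193.
The centroid lies 1.99/2 = 0.995 m below the top edge, so y_c = 0.995 m and h_c = 0.995 × 0.559193 = 0.556397 m.
A = 4.4 × 1.99 = 8.756 m².
Resultant F = γ·h_c·A = 11.11473 × 0.556397 × 8.756 = 54.1489 kN.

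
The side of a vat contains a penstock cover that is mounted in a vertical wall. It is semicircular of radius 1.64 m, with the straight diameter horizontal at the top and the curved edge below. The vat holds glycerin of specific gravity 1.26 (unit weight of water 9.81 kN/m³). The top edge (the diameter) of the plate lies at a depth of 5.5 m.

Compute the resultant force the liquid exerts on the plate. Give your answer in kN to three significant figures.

F ≈ 324 kN

γ = 1.26 × 9.81 = 12.3606 kN/m³.
The centroid of a semicircle lies 4r/(3π) = 0.696038 m from the diameter, here below the top edge, so the centroid depth is h_c = 5.5 + 0.696038 = 6.19604 m.
A = πr²/2 = π × 1.64²/2 = 4.22481 m².
Resultant F = γ·h_c·A = 12.3606 × 6.19604 × 4.22481 = 323.565 kN.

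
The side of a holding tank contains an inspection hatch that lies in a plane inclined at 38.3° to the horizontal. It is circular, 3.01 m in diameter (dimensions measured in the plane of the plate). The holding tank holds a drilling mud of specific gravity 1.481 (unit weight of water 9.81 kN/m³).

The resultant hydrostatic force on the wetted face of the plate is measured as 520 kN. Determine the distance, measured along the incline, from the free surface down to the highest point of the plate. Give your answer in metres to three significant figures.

y_top ≈ 6.61 m

γ = 1.481 × 9.81 = 14.52861 kN/m³.
A = π(1.505)² = 7.11579 m².
From F = γ·h_c·A, the centroid depth is h_c = 520/(14.52861 × 7.11579) = 5.02986 m.
Let θ = 38.3° be the plate's angle to the horizontal; measure y along the incline from where the plane meets the free surface. Vertical depth h = y·sinθ with sinθ = 0.619779.
Along the incline, y_c = h_c/sinθ = 5.02986/0.619779 = 8.11557 m.
The centroid is at the centre, 1.505 m below the top of the plate, so the highest point sits at y_top = 8.11557 − 1.505 = 6.61057 m along the incline.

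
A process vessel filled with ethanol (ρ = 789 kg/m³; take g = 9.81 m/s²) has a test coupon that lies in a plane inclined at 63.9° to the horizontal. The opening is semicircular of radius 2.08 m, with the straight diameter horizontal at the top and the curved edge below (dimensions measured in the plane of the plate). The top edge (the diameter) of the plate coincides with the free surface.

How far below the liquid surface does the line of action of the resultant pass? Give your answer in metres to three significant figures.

h_p = 1.10 m

γ = ρg = 789 × 9.81 / 1000 = 7.74009 kN/m³.
Let θ = 63.9° be the plate's angle to the horizontal; measure y along the incline from where the plane meets the free surface. Vertical depth h = y·sinθ with sinθ = 0.898028.
The centroid of a semicircle lies 4r/(3π) = 0.882779 m from the diameter, here below the top edge, so y_c = 0.882779 m and h_c = 0.882779 × 0.898028 = 0.79276 m.
A = πr²/2 = π × 2.08²/2 = 6.79589 m².
Resultant F = γ·h_c·A = 7.74009 × 0.79276 × 6.79589 = 41.6998 kN.
I_c = (π/8 − 8/(9π))·r⁴ = 0.109757 × 2.08⁴ = 2.0544 m⁴.
Centre of pressure: y_p = y_c + I_c/(y_c·A) = 0.882779 + 2.0544/(0.882779 × 6.79589) = 0.882779 + 0.342442 = 1.22522 m along the plane.
Vertically, h_p = y_p·sinθ = 1.22522 × 0.898028 = 1.10028 m.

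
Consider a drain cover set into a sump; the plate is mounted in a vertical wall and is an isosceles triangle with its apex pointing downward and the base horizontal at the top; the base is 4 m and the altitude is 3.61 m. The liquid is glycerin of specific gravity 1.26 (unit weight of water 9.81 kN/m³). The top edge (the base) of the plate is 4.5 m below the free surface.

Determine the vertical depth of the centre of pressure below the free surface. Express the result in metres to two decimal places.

h_p = 5.83 m

γ = 1.26 × 9.81 = 12.3606 kN/m³.
With the apex down, the centroid sits h/3 = 3.61/3 = 1.20333 m below the base (the top edge), so the centroid depth is h_c = 4.5 + 1.20333 = 5.70333 m.
A = ½ × 4 × 3.61 = 7.22 m².
Resultant F = γ·h_c·A = 12.3606 × 5.70333 × 7.22 = 508.985 kN.
I_c = b·h³/36 = 4 × 3.61³/36 = 5.22732 m⁴.
Centre of pressure: y_p = y_c + I_c/(y_c·A) = 5.70333 + 5.22732/(5.70333 × 7.22) = 5.70333 + 0.126944 = 5.83027 m along the plane.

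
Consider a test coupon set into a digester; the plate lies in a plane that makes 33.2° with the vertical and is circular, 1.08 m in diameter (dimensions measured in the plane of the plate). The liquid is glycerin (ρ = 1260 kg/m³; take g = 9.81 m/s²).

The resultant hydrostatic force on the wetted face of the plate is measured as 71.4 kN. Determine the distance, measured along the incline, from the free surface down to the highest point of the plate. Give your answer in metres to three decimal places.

γ = ρg = 1260 × 9.81 / 1000 = 12.3606 kN/m³.
A = π(0.54)² = 0.916088 m².
From F = γ·h_c·A, the centroid depth is h_c = 71.4/(12.3606 × 0.916088) = 6.30553 m.
The plate makes 33.2° with the vertical, i.e. θ = 90° − 33.2° = 56.8° to the horizontal. Measuring y along the incline from the free-surface line, vertical depth h = y·sinθ with sinθ = 0.836764.
Along the incline, y_c = h_c/sinθ = 6.30553/0.836764 = 7.53561 m.
The centroid is at the centre, 0.54 m below the top of the plate, so the highest point sits at y_top = 7.53561 − 0.54 = 6.99561 m along the incline.

y_top ≈ 6.996 m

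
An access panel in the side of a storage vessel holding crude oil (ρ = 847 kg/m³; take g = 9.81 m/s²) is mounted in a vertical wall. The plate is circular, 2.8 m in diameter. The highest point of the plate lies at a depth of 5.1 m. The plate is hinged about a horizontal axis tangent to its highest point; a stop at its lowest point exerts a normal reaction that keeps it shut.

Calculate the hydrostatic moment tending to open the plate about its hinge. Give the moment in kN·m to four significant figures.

γ = ρg = 847 × 9.81 / 1000 = 8.30907 kN/m³.
The centroid is at the centre, 1.4 m below the top of the plate, so the centroid depth is h_c = 5.1 + 1.4 = 6.5 m.
A = π(1.4)² = 6.15752 m².
Resultant F = γ·h_c·A = 8.30907 × 6.5 × 6.15752 = 332.561 kN.
I_c = πr⁴/4 = π × 1.4⁴/4 = 3.01719 m⁴.
Centre of pressure: y_p = y_c + I_c/(y_c·A) = 6.5 + 3.01719/(6.5 × 6.15752) = 6.5 + 0.0753847 = 6.57538 m along the plane.
The resultant acts 1.4 + 0.0753847 = 1.47538 m (along the plate) below the hinge at the top edge, so the moment about the hinge is M = F × 1.47538 = 332.561 × 1.47538 = 490.654 kN·m.

M ≈ 490.7 kN·m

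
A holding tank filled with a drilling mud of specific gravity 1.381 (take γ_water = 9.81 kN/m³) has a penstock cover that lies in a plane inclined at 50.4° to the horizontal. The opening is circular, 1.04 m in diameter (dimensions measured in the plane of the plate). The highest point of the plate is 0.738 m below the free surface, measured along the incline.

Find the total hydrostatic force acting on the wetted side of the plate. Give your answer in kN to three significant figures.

F ≈ 11.2 kN

γ = 1.381 × 9.81 = 13.54761 kN/m³.
Let θ = 50.4° be the plate's angle to the horizontal; measure y along the incline from where the plane meets the free surface. Vertical depth h = y·sinθ with sinθ = 0.770513.
The centroid is at the centre, 0.52 m below the top of the plate, so y_c = 0.738 + 0.52 = 1.258 m and h_c = 1.258 × 0.770513 = 0.969305 m.
A = π(0.52)² = 0.849487 m².
Resultant F = γ·h_c·A = 13.54761 × 0.969305 × 0.849487 = 11.1553 kN.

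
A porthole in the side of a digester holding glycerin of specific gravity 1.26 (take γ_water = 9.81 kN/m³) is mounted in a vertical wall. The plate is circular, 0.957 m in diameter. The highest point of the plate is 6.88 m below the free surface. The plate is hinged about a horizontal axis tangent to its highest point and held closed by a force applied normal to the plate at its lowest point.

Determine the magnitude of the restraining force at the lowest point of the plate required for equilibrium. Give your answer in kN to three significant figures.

P ≈ 33.2 kN

γ = 1.26 × 9.81 = 12.3606 kN/m³.
The centroid is at the centre, 0.4785 m below the top of the plate, so the centroid depth is h_c = 6.88 + 0.4785 = 7.3585 m.
A = π(0.4785)² = 0.719306 m².
Resultant F = γ·h_c·A = 12.3606 × 7.3585 × 0.719306 = 65.4248 kN.
I_c = πr⁴/4 = π × 0.4785⁴/4 = 0.0411735 m⁴.
Centre of pressure: y_p = y_c + I_c/(y_c·A) = 7.3585 + 0.0411735/(7.3585 × 0.719306) = 7.3585 + 0.00777884 = 7.36628 m along the plane.
The resultant acts 0.4785 + 0.00777884 = 0.486279 m (along the plate) below the hinge at the top edge, so the moment about the hinge is M = F × 0.486279 = 65.4248 × 0.486279 = 31.8147 kN·m.
A normal force at the bottom, 0.957 m from the hinge, must supply this moment: P = 31.8147/0.957 = 33.2442 kN.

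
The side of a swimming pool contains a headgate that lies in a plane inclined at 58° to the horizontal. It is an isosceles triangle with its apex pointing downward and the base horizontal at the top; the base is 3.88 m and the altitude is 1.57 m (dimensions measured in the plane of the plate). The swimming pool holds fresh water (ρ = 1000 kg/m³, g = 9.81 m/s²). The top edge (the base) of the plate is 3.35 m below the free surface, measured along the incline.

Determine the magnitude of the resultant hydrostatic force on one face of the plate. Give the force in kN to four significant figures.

γ = ρg = 1000 × 9.81 = 9810 N/m³ = 9.81 kN/m³.
Let θ = 58° be the plate's angle to the horizontal; measure y along the incline from where the plane meets the free surface. Vertical depth h = y·sinθ with sinθ = 0.848048.
With the apex down, the centroid sits h/3 = 1.57/3 = 0.523333 m below the base (the top edge), so y_c = 3.35 + 0.523333 = 3.87333 m and h_c = 3.87333 × 0.848048 = 3.28477 m.
A = ½ × 3.88 × 1.57 = 3.0458 m².
Resultant F = γ·h_c·A = 9.81 × 3.28477 × 3.0458 = 98.1466 kN.

F ≈ 98.15 kN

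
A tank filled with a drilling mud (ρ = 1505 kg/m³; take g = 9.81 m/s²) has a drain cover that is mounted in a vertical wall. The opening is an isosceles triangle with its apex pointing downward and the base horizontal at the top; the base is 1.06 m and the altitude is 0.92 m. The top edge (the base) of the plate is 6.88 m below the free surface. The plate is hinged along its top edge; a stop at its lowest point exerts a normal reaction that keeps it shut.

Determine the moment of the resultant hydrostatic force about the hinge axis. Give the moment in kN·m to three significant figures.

γ = ρg = 1505 × 9.81 / 1000 = 14.76405 kN/m³.
With the apex down, the centroid sits h/3 = 0.92/3 = 0.306667 m below the base (the top edge), so the centroid depth is h_c = 6.88 + 0.306667 = 7.18667 m.
A = ½ × 1.06 × 0.92 = 0.4876 m².
Resultant F = γ·h_c·A = 14.76405 × 7.18667 × 0.4876 = 51.7365 kN.
I_c = b·h³/36 = 1.06 × 0.92³/36 = 0.022928 m⁴.
Centre of pressure: y_p = y_c + I_c/(y_c·A) = 7.18667 + 0.022928/(7.18667 × 0.4876) = 7.18667 + 0.00654297 = 7.19321 m along the plane.
The resultant acts 0.306667 + 0.00654297 = 0.31321 m (along the plate) below the hinge at the top edge, so the moment about the hinge is M = F × 0.31321 = 51.7365 × 0.31321 = 16.2044 kN·m.

M ≈ 16.2 kN·m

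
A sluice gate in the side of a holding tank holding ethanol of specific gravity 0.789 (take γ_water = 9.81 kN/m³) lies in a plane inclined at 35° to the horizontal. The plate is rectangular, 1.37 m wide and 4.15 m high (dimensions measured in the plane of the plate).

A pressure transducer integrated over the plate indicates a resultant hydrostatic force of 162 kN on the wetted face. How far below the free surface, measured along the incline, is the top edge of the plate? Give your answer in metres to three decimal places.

γ = 0.789 × 9.81 = 7.74009 kN/m³.
A = 1.37 × 4.15 = 5.6855 m².
From F = γ·h_c·A, the centroid depth is h_c = 162/(7.74009 × 5.6855) = 3.68129 m.
Let θ = 35° be the plate's angle to the horizontal; measure y along the incline from where the plane meets the free surface. Vertical depth h = y·sinθ with sinθ = 0.573576.
Along the incline, y_c = h_c/sinθ = 3.68129/0.573576 = 6.41814 m.
The centroid lies 4.15/2 = 2.075 m below the top edge, so the top edge sits at y_top = 6.41814 − 2.075 = 4.34314 m along the incline.

y_top ≈ 4.343 m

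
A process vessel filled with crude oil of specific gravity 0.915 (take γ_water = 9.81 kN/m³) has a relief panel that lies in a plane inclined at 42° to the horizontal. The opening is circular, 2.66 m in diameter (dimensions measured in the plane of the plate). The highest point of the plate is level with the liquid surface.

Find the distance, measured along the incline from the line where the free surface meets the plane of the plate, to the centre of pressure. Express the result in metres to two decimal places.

γ = 0.915 × 9.81 = 8.97615 kN/m³.
Let θ = 42° be the plate's angle to the horizontal; measure y along the incline from where the plane meets the free surface. Vertical depth h = y·sinθ with sinθ = 0.669131.
The centroid is at the centre, 1.33 m below the top of the plate, so y_c = 1.33 m and h_c = 1.33 × 0.669131 = 0.889944 m.
A = π(1.33)² = 5.55716 m².
Resultant F = γ·h_c·A = 8.97615 × 0.889944 × 5.55716 = 44.3921 kN.
I_c = πr⁴/4 = π × 1.33⁴/4 = 2.45752 m⁴.
Centre of pressure: y_p = y_c + I_c/(y_c·A) = 1.33 + 2.45752/(1.33 × 5.55716) = 1.33 + 0.332501 = 1.6625 m along the plane.

y_p = 1.66 m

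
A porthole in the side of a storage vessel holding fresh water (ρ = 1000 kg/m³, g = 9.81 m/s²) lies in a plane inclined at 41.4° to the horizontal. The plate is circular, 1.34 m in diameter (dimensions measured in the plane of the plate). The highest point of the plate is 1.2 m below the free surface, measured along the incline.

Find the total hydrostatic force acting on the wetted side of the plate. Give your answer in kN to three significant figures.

F ≈ 17.1 kN

γ = ρg = 1000 × 9.81 = 9810 N/m³ = 9.81 kN/m³.
Let θ = 41.4° be the plate's angle to the horizontal; measure y along the incline from where the plane meets the free surface. Vertical depth h = y·sinθ with sinθ = 0.661312.
The centroid is at the centre, 0.67 m below the top of the plate, so y_c = 1.2 + 0.67 = 1.87 m and h_c = 1.87 × 0.661312 = 1.23665 m.
A = π(0.67)² = 1.41026 m².
Resultant F = γ·h_c·A = 9.81 × 1.23665 × 1.41026 = 17.1086 kN.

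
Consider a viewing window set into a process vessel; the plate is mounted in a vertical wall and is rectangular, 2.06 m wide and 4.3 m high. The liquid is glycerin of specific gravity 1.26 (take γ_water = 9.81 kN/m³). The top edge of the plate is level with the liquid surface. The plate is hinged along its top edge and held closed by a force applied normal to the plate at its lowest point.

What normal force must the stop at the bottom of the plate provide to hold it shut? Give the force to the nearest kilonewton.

γ = 1.26 × 9.81 = 12.3606 kN/m³.
The centroid lies 4.3/2 = 2.15 m below the top edge, so the centroid depth is h_c = 2.15 m.
A = 2.06 × 4.3 = 8.858 m².
Resultant F = γ·h_c·A = 12.3606 × 2.15 × 8.858 = 235.404 kN.
I_c = b·h³/12 = 2.06 × 4.3³/12 = 13.6487 m⁴.
Centre of pressure: y_p = y_c + I_c/(y_c·A) = 2.15 + 13.6487/(2.15 × 8.858) = 2.15 + 0.716667 = 2.86667 m along the plane.
The resultant acts 2.15 + 0.716667 = 2.86667 m (along the plate) below the hinge at the top edge, so the moment about the hinge is M = F × 2.86667 = 235.404 × 2.86667 = 674.826 kN·m.
A normal force at the bottom, 4.3 m from the hinge, must supply this moment: P = 674.826/4.3 = 156.936 kN.

P ≈ 157 kN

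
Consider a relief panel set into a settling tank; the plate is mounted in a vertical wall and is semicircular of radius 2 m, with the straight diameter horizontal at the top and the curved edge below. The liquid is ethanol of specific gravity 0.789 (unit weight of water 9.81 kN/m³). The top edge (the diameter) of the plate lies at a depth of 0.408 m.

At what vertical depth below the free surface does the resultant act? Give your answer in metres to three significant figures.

γ = 0.789 × 9.81 = 7.74009 kN/m³.
The centroid of a semicircle lies 4r/(3π) = 0.848826 m from the diameter, here below the top edge, so the centroid depth is h_c = 0.408 + 0.848826 = 1.25683 m.
A = πr²/2 = π × 2²/2 = 6.28319 m².
Resultant F = γ·h_c·A = 7.74009 × 1.25683 × 6.28319 = 61.1227 kN.
I_c = (π/8 − 8/(9π))·r⁴ = 0.109757 × 2⁴ = 1.75611 m⁴.
Centre of pressure: y_p = y_c + I_c/(y_c·A) = 1.25683 + 1.75611/(1.25683 × 6.28319) = 1.25683 + 0.22238 = 1.47921 m along the plane.

h_p = 1.48 m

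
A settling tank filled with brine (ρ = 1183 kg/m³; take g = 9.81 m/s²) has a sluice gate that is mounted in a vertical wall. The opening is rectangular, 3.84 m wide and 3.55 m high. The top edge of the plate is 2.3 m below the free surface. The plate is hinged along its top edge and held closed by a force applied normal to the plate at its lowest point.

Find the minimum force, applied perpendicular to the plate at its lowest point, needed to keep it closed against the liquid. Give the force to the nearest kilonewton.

P ≈ 369 kN

γ = ρg = 1183 × 9.81 / 1000 = 11.60523 kN/m³.
The centroid lies 3.55/2 = 1.775 m below the top edge, so the centroid depth is h_c = 2.3 + 1.775 = 4.075 m.
A = 3.84 × 3.55 = 13.632 m².
Resultant F = γ·h_c·A = 11.60523 × 4.075 × 13.632 = 644.675 kN.
I_c = b·h³/12 = 3.84 × 3.55³/12 = 14.3164 m⁴.
Centre of pressure: y_p = y_c + I_c/(y_c·A) = 4.075 + 14.3164/(4.075 × 13.632) = 4.075 + 0.257719 = 4.33272 m along the plane.
The resultant acts 1.775 + 0.257719 = 2.03272 m (along the plate) below the hinge at the top edge, so the moment about the hinge is M = F × 2.03272 = 644.675 × 2.03272 = 1310.44 kN·m.
A normal force at the bottom, 3.55 m from the hinge, must supply this moment: P = 1310.44/3.55 = 369.138 kN.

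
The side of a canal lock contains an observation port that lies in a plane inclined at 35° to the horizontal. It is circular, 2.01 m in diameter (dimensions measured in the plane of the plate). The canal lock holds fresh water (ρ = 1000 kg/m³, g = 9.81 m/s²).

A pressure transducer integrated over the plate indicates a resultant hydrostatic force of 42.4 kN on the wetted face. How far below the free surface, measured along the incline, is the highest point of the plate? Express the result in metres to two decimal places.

γ = ρg = 1000 × 9.81 = 9810 N/m³ = 9.81 kN/m³.
A = π(1.005)² = 3.17309 m².
From F = γ·h_c·A, the centroid depth is h_c = 42.4/(9.81 × 3.17309) = 1.36212 m.
Let θ = 35° be the plate's angle to the horizontal; measure y along the incline from where the plane meets the free surface. Vertical depth h = y·sinθ with sinθ = 0.573576.
Along the incline, y_c = h_c/sinθ = 1.36212/0.573576 = 2.37479 m.
The centroid is at the centre, 1.005 m below the top of the plate, so the highest point sits at y_top = 2.37479 − 1.005 = 1.36979 m along the incline.

y_top ≈ 1.37 m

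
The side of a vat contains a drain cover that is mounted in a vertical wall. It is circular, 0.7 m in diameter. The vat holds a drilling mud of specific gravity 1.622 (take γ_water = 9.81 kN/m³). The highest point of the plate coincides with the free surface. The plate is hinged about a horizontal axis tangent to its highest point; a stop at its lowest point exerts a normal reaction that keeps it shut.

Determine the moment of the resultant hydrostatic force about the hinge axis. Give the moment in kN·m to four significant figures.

γ = 1.622 × 9.81 = 15.91182 kN/m³.
The centroid is at the centre, 0.35 m below the top of the plate, so the centroid depth is h_c = 0.35 m.
A = π(0.35)² = 0.384845 m².
Resultant F = γ·h_c·A = 15.91182 × 0.35 × 0.384845 = 2.14325 kN.
I_c = πr⁴/4 = π × 0.35⁴/4 = 0.0117859 m⁴.
Centre of pressure: y_p = y_c + I_c/(y_c·A) = 0.35 + 0.0117859/(0.35 × 0.384845) = 0.35 + 0.0875002 = 0.4375 m along the plane.
The resultant acts 0.35 + 0.0875002 = 0.4375 m (along the plate) below the hinge at the top edge, so the moment about the hinge is M = F × 0.4375 = 2.14325 × 0.4375 = 0.937672 kN·m.

M ≈ 0.9377 kN·m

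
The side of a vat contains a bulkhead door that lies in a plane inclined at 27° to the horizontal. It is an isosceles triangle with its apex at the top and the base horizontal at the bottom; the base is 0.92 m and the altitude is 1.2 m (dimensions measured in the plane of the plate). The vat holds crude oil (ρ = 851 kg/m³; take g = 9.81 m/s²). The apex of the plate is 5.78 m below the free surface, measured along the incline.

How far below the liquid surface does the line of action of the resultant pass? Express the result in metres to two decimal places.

γ = ρg = 851 × 9.81 / 1000 = 8.34831 kN/m³.
Let θ = 27° be the plate's angle to the horizontal; measure y along the incline from where the plane meets the free surface. Vertical depth h = y·sinθ with sinθ = 0.453990.
With the apex up, the centroid sits 2h/3 = 2 × 1.2/3 = 0.8 m below the apex, so y_c = 5.78 + 0.8 = 6.58 m and h_c = 6.58 × 0.453990 = 2.98725 m.
A = ½ × 0.92 × 1.2 = 0.552 m².
Resultant F = γ·h_c·A = 8.34831 × 2.98725 × 0.552 = 13.766 kN.
I_c = b·h³/36 = 0.92 × 1.2³/36 = 0.04416 m⁴.
Centre of pressure: y_p = y_c + I_c/(y_c·A) = 6.58 + 0.04416/(6.58 × 0.552) = 6.58 + 0.0121581 = 6.59216 m along the plane.
Vertically, h_p = y_p·sinθ = 6.59216 × 0.453990 = 2.99277 m.

h_p = 2.99 m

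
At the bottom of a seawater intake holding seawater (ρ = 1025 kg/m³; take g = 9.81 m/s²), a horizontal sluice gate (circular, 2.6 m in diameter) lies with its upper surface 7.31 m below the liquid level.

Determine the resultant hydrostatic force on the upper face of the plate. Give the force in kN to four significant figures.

F ≈ 390.3 kN

γ = ρg = 1025 × 9.81 / 1000 = 10.05525 kN/m³.
The plate is horizontal, so pressure is uniform at p = γ·h = 10.05525 × 7.31 = 73.5039 kN/m².
A = π(1.3)² = 5.30929 m².
F = p·A = 73.5039 × 5.30929 = 390.254 kN.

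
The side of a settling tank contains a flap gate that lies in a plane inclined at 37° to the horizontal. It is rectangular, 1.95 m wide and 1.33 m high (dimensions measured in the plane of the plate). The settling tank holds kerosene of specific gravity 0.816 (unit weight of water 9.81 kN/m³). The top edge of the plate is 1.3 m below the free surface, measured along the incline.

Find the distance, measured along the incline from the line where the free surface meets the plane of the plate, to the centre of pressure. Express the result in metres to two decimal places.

y_p = 2.04 m

γ = 0.816 × 9.81 = 8.00496 kN/m³.
Let θ = 37° be the plate's angle to the horizontal; measure y along the incline from where the plane meets the free surface. Vertical depth h = y·sinθ with sinθ = 0.601815.
The centroid lies 1.33/2 = 0.665 m below the top edge, so y_c = 1.3 + 0.665 = 1.965 m and h_c = 1.965 × 0.601815 = 1.18257 m.
A = 1.95 × 1.33 = 2.5935 m².
Resultant F = γ·h_c·A = 8.00496 × 1.18257 × 2.5935 = 24.5512 kN.
I_c = b·h³/12 = 1.95 × 1.33³/12 = 0.382304 m⁴.
Centre of pressure: y_p = y_c + I_c/(y_c·A) = 1.965 + 0.382304/(1.965 × 2.5935) = 1.965 + 0.0750171 = 2.04002 m along the plane.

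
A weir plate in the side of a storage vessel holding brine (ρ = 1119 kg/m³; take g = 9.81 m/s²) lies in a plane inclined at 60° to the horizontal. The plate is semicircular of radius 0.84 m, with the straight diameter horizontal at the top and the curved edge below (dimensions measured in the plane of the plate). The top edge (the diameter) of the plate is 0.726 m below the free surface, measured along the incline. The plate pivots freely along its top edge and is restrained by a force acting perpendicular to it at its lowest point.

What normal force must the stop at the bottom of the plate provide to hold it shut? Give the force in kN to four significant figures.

P ≈ 5.459 kN

γ = ρg = 1119 × 9.81 / 1000 = 10.97739 kN/m³.
Let θ = 60° be the plate's angle to the horizontal; measure y along the incline from where the plane meets the free surface. Vertical depth h = y·sinθ with sinθ = 0.866025.
The centroid of a semicircle lies 4r/(3π) = 0.356507 m from the diameter, here below the top edge, so y_c = 0.726 + 0.356507 = 1.08251 m and h_c = 1.08251 × 0.866025 = 0.937481 m.
A = πr²/2 = π × 0.84²/2 = 1.10835 m².
Resultant F = γ·h_c·A = 10.97739 × 0.937481 × 1.10835 = 11.4061 kN.
I_c = (π/8 − 8/(9π))·r⁴ = 0.109757 × 0.84⁴ = 0.0546449 m⁴.
Centre of pressure: y_p = y_c + I_c/(y_c·A) = 1.08251 + 0.0546449/(1.08251 × 1.10835) = 1.08251 + 0.045545 = 1.12806 m along the plane.
The resultant acts 0.356507 + 0.045545 = 0.402052 m (along the plate) below the hinge at the top edge, so the moment about the hinge is M = F × 0.402052 = 11.4061 × 0.402052 = 4.58585 kN·m.
A normal force at the bottom, 0.84 m from the hinge, must supply this moment: P = 4.58585/0.84 = 5.45935 kN.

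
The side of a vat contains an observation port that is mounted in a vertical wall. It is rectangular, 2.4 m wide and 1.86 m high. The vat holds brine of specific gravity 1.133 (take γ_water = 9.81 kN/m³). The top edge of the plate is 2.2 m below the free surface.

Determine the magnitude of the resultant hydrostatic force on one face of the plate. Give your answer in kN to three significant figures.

F ≈ 155 kN

γ = 1.133 × 9.81 = 11.11473 kN/m³.
The centroid lies 1.86/2 = 0.93 m below the top edge, so the centroid depth is h_c = 2.2 + 0.93 = 3.13 m.
A = 2.4 × 1.86 = 4.464 m².
Resultant F = γ·h_c·A = 11.11473 × 3.13 × 4.464 = 155.299 kN.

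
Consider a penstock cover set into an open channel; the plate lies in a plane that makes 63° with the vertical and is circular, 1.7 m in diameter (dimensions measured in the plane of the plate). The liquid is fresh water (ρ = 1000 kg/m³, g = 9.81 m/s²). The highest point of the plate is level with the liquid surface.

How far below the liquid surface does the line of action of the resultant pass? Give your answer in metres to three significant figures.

γ = ρg = 1000 × 9.81 = 9810 N/m³ = 9.81 kN/m³.
The plate makes 63° with the vertical, i.e. θ = 90° − 63° = 27° to the horizontal. Measuring y along the incline from the free-surface line, vertical depth h = y·sinθ with sinθ = 0.453990.
The centroid is at the centre, 0.85 m below the top of the plate, so y_c = 0.85 m and h_c = 0.85 × 0.453990 = 0.385891 m.
A = π(0.85)² = 2.2698 m².
Resultant F = γ·h_c·A = 9.81 × 0.385891 × 2.2698 = 8.59253 kN.
I_c = πr⁴/4 = π × 0.85⁴/4 = 0.409983 m⁴.
Centre of pressure: y_p = y_c + I_c/(y_c·A) = 0.85 + 0.409983/(0.85 × 2.2698) = 0.85 + 0.2125 = 1.0625 m along the plane.
Vertically, h_p = y_p·sinθ = 1.0625 × 0.453990 = 0.482364 m.

h_p = 0.482 m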